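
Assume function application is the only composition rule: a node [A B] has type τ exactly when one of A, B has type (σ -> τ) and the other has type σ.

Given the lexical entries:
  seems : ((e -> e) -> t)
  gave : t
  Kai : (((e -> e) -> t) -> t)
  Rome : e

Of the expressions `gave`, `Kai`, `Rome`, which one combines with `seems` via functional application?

gave : t — neither side's domain matches the other.
Kai — combines: Kai : (((e -> e) -> t) -> t) takes seems : ((e -> e) -> t) as argument, giving t.
Rome : e — neither side's domain matches the other.

Kai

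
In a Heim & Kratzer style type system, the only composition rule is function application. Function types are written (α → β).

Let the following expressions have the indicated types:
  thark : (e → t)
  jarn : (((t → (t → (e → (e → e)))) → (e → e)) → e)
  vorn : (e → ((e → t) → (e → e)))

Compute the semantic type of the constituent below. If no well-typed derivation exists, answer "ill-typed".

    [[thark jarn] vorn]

[thark jarn]: (e → t) and (((t → (t → (e → (e → e)))) → (e → e)) → e) cannot combine by function application — type clash.

ill-typed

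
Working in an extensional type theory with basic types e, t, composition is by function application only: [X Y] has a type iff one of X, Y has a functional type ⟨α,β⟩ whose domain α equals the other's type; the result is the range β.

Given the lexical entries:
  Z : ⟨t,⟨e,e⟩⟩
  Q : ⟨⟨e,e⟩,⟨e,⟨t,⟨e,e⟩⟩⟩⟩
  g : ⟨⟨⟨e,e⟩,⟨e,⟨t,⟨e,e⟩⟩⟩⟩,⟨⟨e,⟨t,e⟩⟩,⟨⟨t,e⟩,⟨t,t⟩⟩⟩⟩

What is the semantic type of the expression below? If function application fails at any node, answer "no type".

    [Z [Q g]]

[Q g]: ⟨⟨⟨e,e⟩,⟨e,⟨t,⟨e,e⟩⟩⟩⟩,⟨⟨e,⟨t,e⟩⟩,⟨⟨t,e⟩,⟨t,t⟩⟩⟩⟩ applied to ⟨⟨e,e⟩,⟨e,⟨t,⟨e,e⟩⟩⟩⟩ yields ⟨⟨e,⟨t,e⟩⟩,⟨⟨t,e⟩,⟨t,t⟩⟩⟩.
[Z [Q g]]: ⟨t,⟨e,e⟩⟩ and ⟨⟨e,⟨t,e⟩⟩,⟨⟨t,e⟩,⟨t,t⟩⟩⟩ cannot combine by function application — type clash.

no type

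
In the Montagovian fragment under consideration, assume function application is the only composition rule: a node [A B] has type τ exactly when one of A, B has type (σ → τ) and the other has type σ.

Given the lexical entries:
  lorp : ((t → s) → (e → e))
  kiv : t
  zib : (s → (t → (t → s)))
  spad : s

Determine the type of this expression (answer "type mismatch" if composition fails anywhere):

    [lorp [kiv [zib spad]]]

[zib spad]: (s → (t → (t → s))) applied to s yields (t → (t → s)).
[kiv [zib spad]]: (t → (t → s)) applied to t yields (t → s).
[lorp [kiv [zib spad]]]: ((t → s) → (e → e)) applied to (t → s) yields (e → e).

(e → e)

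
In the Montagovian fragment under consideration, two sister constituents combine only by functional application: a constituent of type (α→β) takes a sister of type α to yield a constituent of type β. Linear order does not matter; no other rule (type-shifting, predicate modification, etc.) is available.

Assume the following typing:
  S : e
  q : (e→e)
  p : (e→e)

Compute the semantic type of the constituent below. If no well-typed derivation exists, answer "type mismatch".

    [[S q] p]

[S q]: (e→e) applied to e yields e.
[[S q] p]: (e→e) applied to e yields e.

e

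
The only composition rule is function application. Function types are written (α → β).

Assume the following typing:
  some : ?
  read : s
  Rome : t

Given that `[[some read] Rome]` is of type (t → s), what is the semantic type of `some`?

(s → (t → (t → s)))

[[some read] Rome] must have type (t → s). The sister Rome has type t; that is not a function onto (t → s), so [some read] must be the functor, of type (t → (t → s)).
[some read] must have type (t → (t → s)). The sister read has type s; that is not a function onto (t → (t → s)), so some must be the functor, of type (s → (t → (t → s))).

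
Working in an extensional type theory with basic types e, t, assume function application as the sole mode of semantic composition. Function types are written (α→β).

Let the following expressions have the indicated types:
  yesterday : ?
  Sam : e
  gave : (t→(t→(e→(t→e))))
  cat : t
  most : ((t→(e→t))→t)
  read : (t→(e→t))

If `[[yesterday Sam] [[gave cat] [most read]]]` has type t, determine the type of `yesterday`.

(e→((e→(t→e))→t))

At [[yesterday Sam] [[gave cat] [most read]]] (required: t): [[gave cat] [most read]] is (e→(t→e)), which is not a function with range t; hence [yesterday Sam] is the functor — type ((e→(t→e))→t).
At [yesterday Sam] (required: ((e→(t→e))→t)): Sam is e, which is not a function with range ((e→(t→e))→t); hence yesterday is the functor — type (e→((e→(t→e))→t)).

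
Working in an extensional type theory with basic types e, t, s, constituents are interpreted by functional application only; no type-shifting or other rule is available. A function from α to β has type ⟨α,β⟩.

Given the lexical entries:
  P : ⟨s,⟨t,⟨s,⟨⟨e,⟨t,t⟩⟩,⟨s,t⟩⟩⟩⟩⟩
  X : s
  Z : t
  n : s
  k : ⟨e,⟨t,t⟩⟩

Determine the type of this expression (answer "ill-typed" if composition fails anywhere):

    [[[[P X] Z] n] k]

⟨s,t⟩

[P X] — P of type ⟨s,⟨t,⟨s,⟨⟨e,⟨t,t⟩⟩,⟨s,t⟩⟩⟩⟩⟩ combines with X of type s: type ⟨t,⟨s,⟨⟨e,⟨t,t⟩⟩,⟨s,t⟩⟩⟩⟩.
[[P X] Z] — [P X] of type ⟨t,⟨s,⟨⟨e,⟨t,t⟩⟩,⟨s,t⟩⟩⟩⟩ combines with Z of type t: type ⟨s,⟨⟨e,⟨t,t⟩⟩,⟨s,t⟩⟩⟩.
[[[P X] Z] n] — [[P X] Z] of type ⟨s,⟨⟨e,⟨t,t⟩⟩,⟨s,t⟩⟩⟩ combines with n of type s: type ⟨⟨e,⟨t,t⟩⟩,⟨s,t⟩⟩.
[[[[P X] Z] n] k] — [[[P X] Z] n] of type ⟨⟨e,⟨t,t⟩⟩,⟨s,t⟩⟩ combines with k of type ⟨e,⟨t,t⟩⟩: type ⟨s,t⟩.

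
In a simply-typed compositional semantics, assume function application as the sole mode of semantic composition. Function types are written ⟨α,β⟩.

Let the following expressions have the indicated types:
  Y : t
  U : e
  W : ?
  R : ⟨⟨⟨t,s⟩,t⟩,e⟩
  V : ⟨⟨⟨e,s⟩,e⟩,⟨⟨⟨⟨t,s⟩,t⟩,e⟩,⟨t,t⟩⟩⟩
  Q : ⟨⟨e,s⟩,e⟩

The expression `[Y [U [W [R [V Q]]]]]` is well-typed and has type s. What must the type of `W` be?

For [Y [U [W [R [V Q]]]]] to have type s with Y of type t, [U [W [R [V Q]]]] must be the function: [U [W [R [V Q]]]] : ⟨t,s⟩.
For [U [W [R [V Q]]]] to have type ⟨t,s⟩ with U of type e, [W [R [V Q]]] must be the function: [W [R [V Q]]] : ⟨e,⟨t,s⟩⟩.
For [W [R [V Q]]] to have type ⟨e,⟨t,s⟩⟩ with [R [V Q]] of type ⟨t,t⟩, W must be the function: W : ⟨⟨t,t⟩,⟨e,⟨t,s⟩⟩⟩.

⟨⟨t,t⟩,⟨e,⟨t,s⟩⟩⟩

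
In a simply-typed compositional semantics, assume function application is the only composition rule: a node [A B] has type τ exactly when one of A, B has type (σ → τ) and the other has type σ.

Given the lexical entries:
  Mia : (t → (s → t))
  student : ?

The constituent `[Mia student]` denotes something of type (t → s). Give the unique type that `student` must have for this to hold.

[Mia student] must have type (t → s). The sister Mia has type (t → (s → t)); that is not a function onto (t → s), so student must be the functor, of type ((t → (s → t)) → (t → s)).

((t → (s → t)) → (t → s))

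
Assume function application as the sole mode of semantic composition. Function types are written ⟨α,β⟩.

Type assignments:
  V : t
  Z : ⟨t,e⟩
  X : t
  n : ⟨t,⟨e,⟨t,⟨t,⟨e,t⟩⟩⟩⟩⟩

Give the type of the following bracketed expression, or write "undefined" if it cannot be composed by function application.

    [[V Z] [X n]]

⟨t,⟨t,⟨e,t⟩⟩⟩

[V Z]: Z is ⟨t,e⟩, V is t; result e.
[X n]: n is ⟨t,⟨e,⟨t,⟨t,⟨e,t⟩⟩⟩⟩⟩, X is t; result ⟨e,⟨t,⟨t,⟨e,t⟩⟩⟩⟩.
[[V Z] [X n]]: [X n] is ⟨e,⟨t,⟨t,⟨e,t⟩⟩⟩⟩, [V Z] is e; result ⟨t,⟨t,⟨e,t⟩⟩⟩.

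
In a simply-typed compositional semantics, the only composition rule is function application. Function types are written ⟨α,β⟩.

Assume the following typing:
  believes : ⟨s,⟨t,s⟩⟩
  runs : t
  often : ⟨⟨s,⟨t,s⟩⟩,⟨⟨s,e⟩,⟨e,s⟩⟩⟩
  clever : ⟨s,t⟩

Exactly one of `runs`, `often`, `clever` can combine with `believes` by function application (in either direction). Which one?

runs : t — neither side's domain matches the other.
often — combines: often : ⟨⟨s,⟨t,s⟩⟩,⟨⟨s,e⟩,⟨e,s⟩⟩⟩ takes believes : ⟨s,⟨t,s⟩⟩ as argument, giving ⟨⟨s,e⟩,⟨e,s⟩⟩.
clever : ⟨s,t⟩ — neither side's domain matches the other.

often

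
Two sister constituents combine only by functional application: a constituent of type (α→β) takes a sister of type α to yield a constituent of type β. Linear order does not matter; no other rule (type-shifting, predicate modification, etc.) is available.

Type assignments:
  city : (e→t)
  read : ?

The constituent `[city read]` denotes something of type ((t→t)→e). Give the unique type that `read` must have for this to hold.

((e→t)→((t→t)→e))

For [city read] to have type ((t→t)→e) with city of type (e→t), read must be the function: read : ((e→t)→((t→t)→e)).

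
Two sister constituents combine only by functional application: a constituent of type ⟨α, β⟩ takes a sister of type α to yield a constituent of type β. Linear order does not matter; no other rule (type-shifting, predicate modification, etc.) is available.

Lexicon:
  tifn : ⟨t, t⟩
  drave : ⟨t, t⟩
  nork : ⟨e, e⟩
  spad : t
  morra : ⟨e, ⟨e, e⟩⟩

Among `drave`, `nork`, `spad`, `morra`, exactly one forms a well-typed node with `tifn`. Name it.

drave : ⟨t, t⟩ — tifn needs t; drave needs t; neither fits.
nork : ⟨e, e⟩ — tifn needs t; nork needs e; neither fits.
spad — combines: tifn : ⟨t, t⟩ takes spad : t as argument, giving t.
morra : ⟨e, ⟨e, e⟩⟩ — tifn needs t; morra needs e; neither fits.

spad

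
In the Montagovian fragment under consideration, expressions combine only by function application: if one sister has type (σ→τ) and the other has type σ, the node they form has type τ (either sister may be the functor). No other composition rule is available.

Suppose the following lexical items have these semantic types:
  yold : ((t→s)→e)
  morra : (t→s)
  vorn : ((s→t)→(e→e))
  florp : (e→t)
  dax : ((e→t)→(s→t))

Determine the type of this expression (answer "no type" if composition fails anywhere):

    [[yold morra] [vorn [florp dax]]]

e

[yold morra]: yold is ((t→s)→e), morra is (t→s); result e.
[florp dax]: dax is ((e→t)→(s→t)), florp is (e→t); result (s→t).
[vorn [florp dax]]: vorn is ((s→t)→(e→e)), [florp dax] is (s→t); result (e→e).
[[yold morra] [vorn [florp dax]]]: [vorn [florp dax]] is (e→e), [yold morra] is e; result e.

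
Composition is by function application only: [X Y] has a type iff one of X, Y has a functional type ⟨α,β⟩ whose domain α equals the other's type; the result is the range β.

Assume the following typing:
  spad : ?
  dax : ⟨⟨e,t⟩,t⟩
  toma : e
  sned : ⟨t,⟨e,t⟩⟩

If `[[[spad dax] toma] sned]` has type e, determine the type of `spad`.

[[[spad dax] toma] sned] must have type e. The sister sned has type ⟨t,⟨e,t⟩⟩; that is not a function onto e, so [[spad dax] toma] must be the functor, of type ⟨⟨t,⟨e,t⟩⟩,e⟩.
[[spad dax] toma] must have type ⟨⟨t,⟨e,t⟩⟩,e⟩. The sister toma has type e; that is not a function onto ⟨⟨t,⟨e,t⟩⟩,e⟩, so [spad dax] must be the functor, of type ⟨e,⟨⟨t,⟨e,t⟩⟩,e⟩⟩.
[spad dax] must have type ⟨e,⟨⟨t,⟨e,t⟩⟩,e⟩⟩. The sister dax has type ⟨⟨e,t⟩,t⟩; that is not a function onto ⟨e,⟨⟨t,⟨e,t⟩⟩,e⟩⟩, so spad must be the functor, of type ⟨⟨⟨e,t⟩,t⟩,⟨e,⟨⟨t,⟨e,t⟩⟩,e⟩⟩⟩.

⟨⟨⟨e,t⟩,t⟩,⟨e,⟨⟨t,⟨e,t⟩⟩,e⟩⟩⟩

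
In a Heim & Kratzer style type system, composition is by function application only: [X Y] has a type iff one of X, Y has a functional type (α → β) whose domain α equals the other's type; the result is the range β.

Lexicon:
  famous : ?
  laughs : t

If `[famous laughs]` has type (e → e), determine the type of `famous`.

(t → (e → e))

[famous laughs] must have type (e → e). The sister laughs has type t; that is not a function onto (e → e), so famous must be the functor, of type (t → (e → e)).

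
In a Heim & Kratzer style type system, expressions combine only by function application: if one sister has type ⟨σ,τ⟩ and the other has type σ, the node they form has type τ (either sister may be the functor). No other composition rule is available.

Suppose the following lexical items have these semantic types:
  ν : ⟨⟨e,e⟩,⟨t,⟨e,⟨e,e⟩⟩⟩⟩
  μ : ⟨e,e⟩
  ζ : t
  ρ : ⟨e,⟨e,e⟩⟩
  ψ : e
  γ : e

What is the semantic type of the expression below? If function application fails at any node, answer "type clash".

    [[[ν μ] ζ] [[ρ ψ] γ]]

⟨e,e⟩

At [ν μ], ν : ⟨⟨e,e⟩,⟨t,⟨e,⟨e,e⟩⟩⟩⟩ takes μ : ⟨e,e⟩, giving ⟨t,⟨e,⟨e,e⟩⟩⟩.
At [[ν μ] ζ], [ν μ] : ⟨t,⟨e,⟨e,e⟩⟩⟩ takes ζ : t, giving ⟨e,⟨e,e⟩⟩.
At [ρ ψ], ρ : ⟨e,⟨e,e⟩⟩ takes ψ : e, giving ⟨e,e⟩.
At [[ρ ψ] γ], [ρ ψ] : ⟨e,e⟩ takes γ : e, giving e.
At [[[ν μ] ζ] [[ρ ψ] γ]], [[ν μ] ζ] : ⟨e,⟨e,e⟩⟩ takes [[ρ ψ] γ] : e, giving ⟨e,e⟩.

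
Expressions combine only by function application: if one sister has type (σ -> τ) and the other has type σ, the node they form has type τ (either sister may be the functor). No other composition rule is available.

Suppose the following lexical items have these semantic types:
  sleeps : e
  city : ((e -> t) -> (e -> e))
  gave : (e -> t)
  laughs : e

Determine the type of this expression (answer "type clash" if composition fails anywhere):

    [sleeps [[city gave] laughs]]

type clash

[city gave]: functor city : ((e -> t) -> (e -> e)), argument gave : (e -> t); result (e -> e).
[[city gave] laughs]: functor [city gave] : (e -> e), argument laughs : e; result e.
[sleeps [[city gave] laughs]]: e with e — neither is a function whose domain matches the other; composition fails here.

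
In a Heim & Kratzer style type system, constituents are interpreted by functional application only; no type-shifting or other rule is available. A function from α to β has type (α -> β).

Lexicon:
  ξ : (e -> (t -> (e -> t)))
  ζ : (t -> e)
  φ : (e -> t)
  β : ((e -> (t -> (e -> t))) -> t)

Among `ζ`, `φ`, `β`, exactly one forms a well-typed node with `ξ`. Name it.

ζ : (t -> e) — ξ needs e; ζ needs t; neither fits.
φ : (e -> t) — ξ needs e; φ needs e; neither fits.
β — combines: β : ((e -> (t -> (e -> t))) -> t) takes ξ : (e -> (t -> (e -> t))) as argument, giving t.

β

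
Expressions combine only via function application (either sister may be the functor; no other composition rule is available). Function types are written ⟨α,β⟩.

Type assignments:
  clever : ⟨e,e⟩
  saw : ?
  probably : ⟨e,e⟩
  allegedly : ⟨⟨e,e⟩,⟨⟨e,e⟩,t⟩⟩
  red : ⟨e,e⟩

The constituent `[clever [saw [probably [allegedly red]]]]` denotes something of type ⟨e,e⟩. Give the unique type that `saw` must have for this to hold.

⟨t,⟨⟨e,e⟩,⟨e,e⟩⟩⟩

At [clever [saw [probably [allegedly red]]]] (required: ⟨e,e⟩): clever is ⟨e,e⟩, which is not a function with range ⟨e,e⟩; hence [saw [probably [allegedly red]]] is the functor — type ⟨⟨e,e⟩,⟨e,e⟩⟩.
At [saw [probably [allegedly red]]] (required: ⟨⟨e,e⟩,⟨e,e⟩⟩): [probably [allegedly red]] is t, which is not a function with range ⟨⟨e,e⟩,⟨e,e⟩⟩; hence saw is the functor — type ⟨t,⟨⟨e,e⟩,⟨e,e⟩⟩⟩.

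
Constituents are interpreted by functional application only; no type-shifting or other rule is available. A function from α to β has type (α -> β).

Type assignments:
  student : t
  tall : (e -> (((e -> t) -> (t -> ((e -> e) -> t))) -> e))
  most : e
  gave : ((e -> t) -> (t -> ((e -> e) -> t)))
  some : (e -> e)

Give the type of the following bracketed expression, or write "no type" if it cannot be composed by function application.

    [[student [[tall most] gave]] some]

At [tall most], tall : (e -> (((e -> t) -> (t -> ((e -> e) -> t))) -> e)) takes most : e, giving (((e -> t) -> (t -> ((e -> e) -> t))) -> e).
At [[tall most] gave], [tall most] : (((e -> t) -> (t -> ((e -> e) -> t))) -> e) takes gave : ((e -> t) -> (t -> ((e -> e) -> t))), giving e.
[student [[tall most] gave]]: t with e — neither is a function whose domain matches the other; composition fails here.

no type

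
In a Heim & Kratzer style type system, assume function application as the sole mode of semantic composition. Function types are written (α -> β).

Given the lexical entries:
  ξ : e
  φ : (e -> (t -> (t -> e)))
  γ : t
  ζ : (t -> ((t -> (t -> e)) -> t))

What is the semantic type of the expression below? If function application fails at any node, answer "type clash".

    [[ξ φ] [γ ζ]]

t

[ξ φ] — φ of type (e -> (t -> (t -> e))) combines with ξ of type e: type (t -> (t -> e)).
[γ ζ] — ζ of type (t -> ((t -> (t -> e)) -> t)) combines with γ of type t: type ((t -> (t -> e)) -> t).
[[ξ φ] [γ ζ]] — [γ ζ] of type ((t -> (t -> e)) -> t) combines with [ξ φ] of type (t -> (t -> e)): type t.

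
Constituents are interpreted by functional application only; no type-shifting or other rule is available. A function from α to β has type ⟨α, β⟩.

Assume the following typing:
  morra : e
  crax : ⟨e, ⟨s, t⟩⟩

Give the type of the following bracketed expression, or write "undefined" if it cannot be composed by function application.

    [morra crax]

[morra crax]: ⟨e, ⟨s, t⟩⟩ applied to e yields ⟨s, t⟩.

⟨s, t⟩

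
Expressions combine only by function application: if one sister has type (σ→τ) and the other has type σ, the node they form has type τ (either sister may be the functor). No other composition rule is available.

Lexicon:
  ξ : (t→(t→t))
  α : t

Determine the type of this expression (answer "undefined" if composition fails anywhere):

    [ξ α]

(t→t)

At [ξ α], ξ : (t→(t→t)) takes α : t, giving (t→t).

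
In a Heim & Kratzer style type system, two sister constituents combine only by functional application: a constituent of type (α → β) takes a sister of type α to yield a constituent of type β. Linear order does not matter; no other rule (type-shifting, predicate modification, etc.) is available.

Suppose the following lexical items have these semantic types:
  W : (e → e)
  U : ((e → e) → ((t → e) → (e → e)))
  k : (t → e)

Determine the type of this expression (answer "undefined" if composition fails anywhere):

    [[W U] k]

(e → e)

[W U]: U is ((e → e) → ((t → e) → (e → e))), W is (e → e); result ((t → e) → (e → e)).
[[W U] k]: [W U] is ((t → e) → (e → e)), k is (t → e); result (e → e).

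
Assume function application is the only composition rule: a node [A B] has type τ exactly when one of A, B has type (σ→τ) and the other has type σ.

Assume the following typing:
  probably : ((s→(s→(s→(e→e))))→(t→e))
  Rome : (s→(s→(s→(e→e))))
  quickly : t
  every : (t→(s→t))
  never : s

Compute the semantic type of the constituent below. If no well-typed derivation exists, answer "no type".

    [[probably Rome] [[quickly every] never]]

[probably Rome]: functor probably : ((s→(s→(s→(e→e))))→(t→e)), argument Rome : (s→(s→(s→(e→e)))); result (t→e).
[quickly every]: functor every : (t→(s→t)), argument quickly : t; result (s→t).
[[quickly every] never]: functor [quickly every] : (s→t), argument never : s; result t.
[[probably Rome] [[quickly every] never]]: functor [probably Rome] : (t→e), argument [[quickly every] never] : t; result e.

e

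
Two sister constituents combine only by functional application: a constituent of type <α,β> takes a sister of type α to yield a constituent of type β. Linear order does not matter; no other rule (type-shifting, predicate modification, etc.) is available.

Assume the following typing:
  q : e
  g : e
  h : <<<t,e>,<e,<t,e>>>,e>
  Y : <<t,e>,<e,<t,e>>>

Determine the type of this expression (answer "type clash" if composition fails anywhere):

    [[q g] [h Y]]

[q g]: e with e — neither is a function whose domain matches the other; composition fails here.

type clash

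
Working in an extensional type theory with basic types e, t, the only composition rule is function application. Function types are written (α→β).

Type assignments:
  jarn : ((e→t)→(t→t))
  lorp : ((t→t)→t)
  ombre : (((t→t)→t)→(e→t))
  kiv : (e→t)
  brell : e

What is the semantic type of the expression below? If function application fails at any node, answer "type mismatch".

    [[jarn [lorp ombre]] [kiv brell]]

[lorp ombre]: (((t→t)→t)→(e→t)) applied to ((t→t)→t) yields (e→t).
[jarn [lorp ombre]]: ((e→t)→(t→t)) applied to (e→t) yields (t→t).
[kiv brell]: (e→t) applied to e yields t.
[[jarn [lorp ombre]] [kiv brell]]: (t→t) applied to t yields t.

t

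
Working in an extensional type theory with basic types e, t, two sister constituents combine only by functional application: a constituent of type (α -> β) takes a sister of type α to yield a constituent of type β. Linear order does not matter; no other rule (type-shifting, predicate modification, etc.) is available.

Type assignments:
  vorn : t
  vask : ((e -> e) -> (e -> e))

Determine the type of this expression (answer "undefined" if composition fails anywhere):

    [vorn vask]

[vorn vask]: t with ((e -> e) -> (e -> e)) — neither is a function whose domain matches the other; composition fails here.

undefined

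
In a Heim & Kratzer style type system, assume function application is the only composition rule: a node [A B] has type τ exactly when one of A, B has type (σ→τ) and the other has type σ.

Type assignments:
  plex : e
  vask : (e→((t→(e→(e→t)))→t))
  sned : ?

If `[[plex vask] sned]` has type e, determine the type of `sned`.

At [[plex vask] sned] (required: e): [plex vask] is ((t→(e→(e→t)))→t), which is not a function with range e; hence sned is the functor — type (((t→(e→(e→t)))→t)→e).

(((t→(e→(e→t)))→t)→e)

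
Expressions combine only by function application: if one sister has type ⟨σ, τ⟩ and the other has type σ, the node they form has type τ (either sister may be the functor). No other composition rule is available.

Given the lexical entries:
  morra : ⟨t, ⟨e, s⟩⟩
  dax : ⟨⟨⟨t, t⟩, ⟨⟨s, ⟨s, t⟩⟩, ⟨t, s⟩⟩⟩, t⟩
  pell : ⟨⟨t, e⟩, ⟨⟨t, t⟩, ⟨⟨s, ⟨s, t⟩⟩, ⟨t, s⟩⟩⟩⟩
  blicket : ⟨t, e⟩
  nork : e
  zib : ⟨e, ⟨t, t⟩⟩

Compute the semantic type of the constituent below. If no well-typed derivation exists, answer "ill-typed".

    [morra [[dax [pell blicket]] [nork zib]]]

⟨e, s⟩

[pell blicket] — pell of type ⟨⟨t, e⟩, ⟨⟨t, t⟩, ⟨⟨s, ⟨s, t⟩⟩, ⟨t, s⟩⟩⟩⟩ combines with blicket of type ⟨t, e⟩: type ⟨⟨t, t⟩, ⟨⟨s, ⟨s, t⟩⟩, ⟨t, s⟩⟩⟩.
[dax [pell blicket]] — dax of type ⟨⟨⟨t, t⟩, ⟨⟨s, ⟨s, t⟩⟩, ⟨t, s⟩⟩⟩, t⟩ combines with [pell blicket] of type ⟨⟨t, t⟩, ⟨⟨s, ⟨s, t⟩⟩, ⟨t, s⟩⟩⟩: type t.
[nork zib] — zib of type ⟨e, ⟨t, t⟩⟩ combines with nork of type e: type ⟨t, t⟩.
[[dax [pell blicket]] [nork zib]] — [nork zib] of type ⟨t, t⟩ combines with [dax [pell blicket]] of type t: type t.
[morra [[dax [pell blicket]] [nork zib]]] — morra of type ⟨t, ⟨e, s⟩⟩ combines with [[dax [pell blicket]] [nork zib]] of type t: type ⟨e, s⟩.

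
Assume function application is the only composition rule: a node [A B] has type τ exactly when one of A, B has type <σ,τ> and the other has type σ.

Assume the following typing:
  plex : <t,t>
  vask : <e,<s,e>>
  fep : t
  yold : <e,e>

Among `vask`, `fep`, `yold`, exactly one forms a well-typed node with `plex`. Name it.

vask : <e,<s,e>> — plex needs t; vask needs e; neither fits.
fep — combines: plex : <t,t> takes fep : t as argument, giving t.
yold : <e,e> — plex needs t; yold needs e; neither fits.

fep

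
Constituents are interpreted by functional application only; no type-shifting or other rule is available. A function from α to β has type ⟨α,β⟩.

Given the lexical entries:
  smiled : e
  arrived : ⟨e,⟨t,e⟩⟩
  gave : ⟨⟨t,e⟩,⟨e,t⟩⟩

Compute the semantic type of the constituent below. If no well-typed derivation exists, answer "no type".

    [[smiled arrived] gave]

At [smiled arrived], arrived : ⟨e,⟨t,e⟩⟩ takes smiled : e, giving ⟨t,e⟩.
At [[smiled arrived] gave], gave : ⟨⟨t,e⟩,⟨e,t⟩⟩ takes [smiled arrived] : ⟨t,e⟩, giving ⟨e,t⟩.

⟨e,t⟩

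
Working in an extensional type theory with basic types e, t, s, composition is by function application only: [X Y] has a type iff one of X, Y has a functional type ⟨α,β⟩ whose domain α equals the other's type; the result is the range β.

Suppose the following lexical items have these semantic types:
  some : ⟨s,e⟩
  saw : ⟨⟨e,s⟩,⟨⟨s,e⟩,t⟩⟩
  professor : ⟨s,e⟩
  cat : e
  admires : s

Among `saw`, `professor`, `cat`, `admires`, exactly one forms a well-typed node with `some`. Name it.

saw : ⟨⟨e,s⟩,⟨⟨s,e⟩,t⟩⟩ — some needs s; saw needs ⟨e,s⟩; neither fits.
professor : ⟨s,e⟩ — some needs s; professor needs s; neither fits.
cat : e — some needs s; cat needs nothing (atomic); neither fits.
admires — combines: some : ⟨s,e⟩ takes admires : s as argument, giving e.

admires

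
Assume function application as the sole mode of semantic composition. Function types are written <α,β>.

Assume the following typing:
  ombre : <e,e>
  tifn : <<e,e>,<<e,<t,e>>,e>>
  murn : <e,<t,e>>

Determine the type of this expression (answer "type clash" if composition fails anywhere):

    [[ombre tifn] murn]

e

At [ombre tifn], tifn : <<e,e>,<<e,<t,e>>,e>> takes ombre : <e,e>, giving <<e,<t,e>>,e>.
At [[ombre tifn] murn], [ombre tifn] : <<e,<t,e>>,e> takes murn : <e,<t,e>>, giving e.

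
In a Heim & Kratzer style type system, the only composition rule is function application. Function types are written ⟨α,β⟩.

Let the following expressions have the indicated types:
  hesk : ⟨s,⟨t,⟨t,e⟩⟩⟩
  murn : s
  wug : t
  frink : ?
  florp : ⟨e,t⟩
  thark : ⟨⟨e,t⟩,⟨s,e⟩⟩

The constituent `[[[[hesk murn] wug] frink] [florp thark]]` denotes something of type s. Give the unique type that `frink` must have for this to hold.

⟨⟨t,e⟩,⟨⟨s,e⟩,s⟩⟩

For [[[[hesk murn] wug] frink] [florp thark]] to have type s with [florp thark] of type ⟨s,e⟩, [[[hesk murn] wug] frink] must be the function: [[[hesk murn] wug] frink] : ⟨⟨s,e⟩,s⟩.
For [[[hesk murn] wug] frink] to have type ⟨⟨s,e⟩,s⟩ with [[hesk murn] wug] of type ⟨t,e⟩, frink must be the function: frink : ⟨⟨t,e⟩,⟨⟨s,e⟩,s⟩⟩.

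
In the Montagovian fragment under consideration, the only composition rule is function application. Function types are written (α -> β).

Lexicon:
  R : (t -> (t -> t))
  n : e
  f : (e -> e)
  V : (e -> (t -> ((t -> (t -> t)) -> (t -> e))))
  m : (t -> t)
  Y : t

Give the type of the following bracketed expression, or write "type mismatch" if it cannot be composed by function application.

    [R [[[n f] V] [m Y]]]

[n f] — f of type (e -> e) combines with n of type e: type e.
[[n f] V] — V of type (e -> (t -> ((t -> (t -> t)) -> (t -> e)))) combines with [n f] of type e: type (t -> ((t -> (t -> t)) -> (t -> e))).
[m Y] — m of type (t -> t) combines with Y of type t: type t.
[[[n f] V] [m Y]] — [[n f] V] of type (t -> ((t -> (t -> t)) -> (t -> e))) combines with [m Y] of type t: type ((t -> (t -> t)) -> (t -> e)).
[R [[[n f] V] [m Y]]] — [[[n f] V] [m Y]] of type ((t -> (t -> t)) -> (t -> e)) combines with R of type (t -> (t -> t)): type (t -> e).

(t -> e)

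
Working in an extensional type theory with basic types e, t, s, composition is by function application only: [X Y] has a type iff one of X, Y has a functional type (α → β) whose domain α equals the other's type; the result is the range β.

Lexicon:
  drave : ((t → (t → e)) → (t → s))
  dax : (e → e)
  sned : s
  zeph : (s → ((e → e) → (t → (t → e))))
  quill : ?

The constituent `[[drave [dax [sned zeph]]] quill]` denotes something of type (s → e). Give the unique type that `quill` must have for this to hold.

[[drave [dax [sned zeph]]] quill] is required to be (s → e). [drave [dax [sned zeph]]] : (t → s) cannot yield (s → e) as functor, so quill : ((t → s) → (s → e)).

((t → s) → (s → e))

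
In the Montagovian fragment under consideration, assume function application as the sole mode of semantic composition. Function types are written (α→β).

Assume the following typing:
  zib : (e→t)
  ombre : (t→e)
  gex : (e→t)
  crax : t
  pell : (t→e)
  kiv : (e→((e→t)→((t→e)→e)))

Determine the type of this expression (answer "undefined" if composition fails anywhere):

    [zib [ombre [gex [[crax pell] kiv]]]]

[crax pell]: pell is (t→e), crax is t; result e.
[[crax pell] kiv]: kiv is (e→((e→t)→((t→e)→e))), [crax pell] is e; result ((e→t)→((t→e)→e)).
[gex [[crax pell] kiv]]: [[crax pell] kiv] is ((e→t)→((t→e)→e)), gex is (e→t); result ((t→e)→e).
[ombre [gex [[crax pell] kiv]]]: [gex [[crax pell] kiv]] is ((t→e)→e), ombre is (t→e); result e.
[zib [ombre [gex [[crax pell] kiv]]]]: zib is (e→t), [ombre [gex [[crax pell] kiv]]] is e; result t.

t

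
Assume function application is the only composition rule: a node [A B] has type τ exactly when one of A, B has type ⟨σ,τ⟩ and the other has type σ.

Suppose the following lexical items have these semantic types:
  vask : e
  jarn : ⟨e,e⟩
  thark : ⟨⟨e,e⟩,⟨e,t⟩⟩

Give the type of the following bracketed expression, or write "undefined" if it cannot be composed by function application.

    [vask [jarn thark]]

t

[jarn thark]: functor thark : ⟨⟨e,e⟩,⟨e,t⟩⟩, argument jarn : ⟨e,e⟩; result ⟨e,t⟩.
[vask [jarn thark]]: functor [jarn thark] : ⟨e,t⟩, argument vask : e; result t.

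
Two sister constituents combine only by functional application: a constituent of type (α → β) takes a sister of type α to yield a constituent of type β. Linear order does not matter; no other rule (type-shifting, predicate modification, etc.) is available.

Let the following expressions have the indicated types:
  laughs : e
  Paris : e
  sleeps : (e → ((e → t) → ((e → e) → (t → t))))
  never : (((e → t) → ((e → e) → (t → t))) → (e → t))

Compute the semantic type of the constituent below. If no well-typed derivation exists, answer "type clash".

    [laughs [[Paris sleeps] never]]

t

[Paris sleeps]: (e → ((e → t) → ((e → e) → (t → t)))) applied to e yields ((e → t) → ((e → e) → (t → t))).
[[Paris sleeps] never]: (((e → t) → ((e → e) → (t → t))) → (e → t)) applied to ((e → t) → ((e → e) → (t → t))) yields (e → t).
[laughs [[Paris sleeps] never]]: (e → t) applied to e yields t.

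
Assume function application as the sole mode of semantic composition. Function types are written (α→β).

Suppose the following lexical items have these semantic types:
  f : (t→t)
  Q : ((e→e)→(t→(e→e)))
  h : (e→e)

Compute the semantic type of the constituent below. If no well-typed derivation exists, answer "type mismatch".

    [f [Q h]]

type mismatch

[Q h] — Q of type ((e→e)→(t→(e→e))) combines with h of type (e→e): type (t→(e→e)).
[f [Q h]]: (t→t) and (t→(e→e)) cannot combine by function application — type clash.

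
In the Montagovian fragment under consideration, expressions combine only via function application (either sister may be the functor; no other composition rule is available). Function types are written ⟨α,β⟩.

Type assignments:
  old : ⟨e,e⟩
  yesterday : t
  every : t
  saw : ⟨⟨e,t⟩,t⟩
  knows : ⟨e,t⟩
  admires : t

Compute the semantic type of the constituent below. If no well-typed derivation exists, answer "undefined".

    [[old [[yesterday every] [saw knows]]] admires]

At [yesterday every]: neither t nor t can take the other as argument; the node is ill-typed.

undefined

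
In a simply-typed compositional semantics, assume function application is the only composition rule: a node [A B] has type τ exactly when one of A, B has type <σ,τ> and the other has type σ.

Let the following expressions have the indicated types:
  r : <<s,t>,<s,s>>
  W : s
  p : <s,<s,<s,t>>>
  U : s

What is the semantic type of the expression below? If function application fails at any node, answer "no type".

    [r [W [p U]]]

[p U] — p of type <s,<s,<s,t>>> combines with U of type s: type <s,<s,t>>.
[W [p U]] — [p U] of type <s,<s,t>> combines with W of type s: type <s,t>.
[r [W [p U]]] — r of type <<s,t>,<s,s>> combines with [W [p U]] of type <s,t>: type <s,s>.

<s,s>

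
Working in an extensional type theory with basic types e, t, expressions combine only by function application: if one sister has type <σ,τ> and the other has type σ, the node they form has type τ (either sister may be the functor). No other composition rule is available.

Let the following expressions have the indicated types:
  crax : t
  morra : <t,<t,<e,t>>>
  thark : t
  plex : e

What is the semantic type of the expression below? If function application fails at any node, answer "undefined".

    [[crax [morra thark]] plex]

[morra thark]: functor morra : <t,<t,<e,t>>>, argument thark : t; result <t,<e,t>>.
[crax [morra thark]]: functor [morra thark] : <t,<e,t>>, argument crax : t; result <e,t>.
[[crax [morra thark]] plex]: functor [crax [morra thark]] : <e,t>, argument plex : e; result t.

t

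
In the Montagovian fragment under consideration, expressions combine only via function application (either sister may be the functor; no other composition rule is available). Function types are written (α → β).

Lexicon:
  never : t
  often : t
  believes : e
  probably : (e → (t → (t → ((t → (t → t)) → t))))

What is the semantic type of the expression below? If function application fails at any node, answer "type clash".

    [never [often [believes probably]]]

[believes probably]: (e → (t → (t → ((t → (t → t)) → t)))) applied to e yields (t → (t → ((t → (t → t)) → t))).
[often [believes probably]]: (t → (t → ((t → (t → t)) → t))) applied to t yields (t → ((t → (t → t)) → t)).
[never [often [believes probably]]]: (t → ((t → (t → t)) → t)) applied to t yields ((t → (t → t)) → t).

((t → (t → t)) → t)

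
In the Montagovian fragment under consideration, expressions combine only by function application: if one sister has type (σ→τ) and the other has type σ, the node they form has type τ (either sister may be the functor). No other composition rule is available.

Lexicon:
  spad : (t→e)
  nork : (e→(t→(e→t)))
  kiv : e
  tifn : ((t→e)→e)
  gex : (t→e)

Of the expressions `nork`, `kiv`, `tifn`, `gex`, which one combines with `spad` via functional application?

tifn

nork : (e→(t→(e→t))) — spad needs t; nork needs e; neither fits.
kiv : e — spad needs t; kiv needs nothing (atomic); neither fits.
tifn — combines: tifn : ((t→e)→e) takes spad : (t→e) as argument, giving e.
gex : (t→e) — spad needs t; gex needs t; neither fits.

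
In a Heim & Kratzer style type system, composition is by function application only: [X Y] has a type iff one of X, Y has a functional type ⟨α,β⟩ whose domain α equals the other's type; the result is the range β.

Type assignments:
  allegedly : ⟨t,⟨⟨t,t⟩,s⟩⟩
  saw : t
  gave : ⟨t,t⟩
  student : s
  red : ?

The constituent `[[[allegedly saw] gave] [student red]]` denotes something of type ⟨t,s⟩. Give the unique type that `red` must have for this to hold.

For [[[allegedly saw] gave] [student red]] to have type ⟨t,s⟩ with [[allegedly saw] gave] of type s, [student red] must be the function: [student red] : ⟨s,⟨t,s⟩⟩.
For [student red] to have type ⟨s,⟨t,s⟩⟩ with student of type s, red must be the function: red : ⟨s,⟨s,⟨t,s⟩⟩⟩.

⟨s,⟨s,⟨t,s⟩⟩⟩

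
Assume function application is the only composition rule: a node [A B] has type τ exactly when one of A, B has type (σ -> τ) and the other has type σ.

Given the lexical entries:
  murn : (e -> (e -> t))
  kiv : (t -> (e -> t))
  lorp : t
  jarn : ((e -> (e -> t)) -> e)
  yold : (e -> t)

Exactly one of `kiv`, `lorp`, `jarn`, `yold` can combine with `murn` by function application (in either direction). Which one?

kiv : (t -> (e -> t)) — neither side's domain matches the other.
lorp : t — neither side's domain matches the other.
jarn — combines: jarn : ((e -> (e -> t)) -> e) takes murn : (e -> (e -> t)) as argument, giving e.
yold : (e -> t) — neither side's domain matches the other.

jarn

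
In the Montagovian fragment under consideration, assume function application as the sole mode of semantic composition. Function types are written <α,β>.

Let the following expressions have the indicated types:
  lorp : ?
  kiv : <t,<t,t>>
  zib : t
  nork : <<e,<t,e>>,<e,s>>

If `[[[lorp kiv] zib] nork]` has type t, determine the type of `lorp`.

[[[lorp kiv] zib] nork] is required to be t. nork : <<e,<t,e>>,<e,s>> cannot yield t as functor, so [[lorp kiv] zib] : <<<e,<t,e>>,<e,s>>,t>.
[[lorp kiv] zib] is required to be <<<e,<t,e>>,<e,s>>,t>. zib : t cannot yield <<<e,<t,e>>,<e,s>>,t> as functor, so [lorp kiv] : <t,<<<e,<t,e>>,<e,s>>,t>>.
[lorp kiv] is required to be <t,<<<e,<t,e>>,<e,s>>,t>>. kiv : <t,<t,t>> cannot yield <t,<<<e,<t,e>>,<e,s>>,t>> as functor, so lorp : <<t,<t,t>>,<t,<<<e,<t,e>>,<e,s>>,t>>>.

<<t,<t,t>>,<t,<<<e,<t,e>>,<e,s>>,t>>>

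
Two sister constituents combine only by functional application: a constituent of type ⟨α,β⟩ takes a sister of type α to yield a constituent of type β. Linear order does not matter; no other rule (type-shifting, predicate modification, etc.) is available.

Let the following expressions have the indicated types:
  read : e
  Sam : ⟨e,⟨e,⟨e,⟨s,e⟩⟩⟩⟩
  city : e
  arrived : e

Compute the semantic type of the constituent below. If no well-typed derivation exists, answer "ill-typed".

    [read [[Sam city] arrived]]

[Sam city]: functor Sam : ⟨e,⟨e,⟨e,⟨s,e⟩⟩⟩⟩, argument city : e; result ⟨e,⟨e,⟨s,e⟩⟩⟩.
[[Sam city] arrived]: functor [Sam city] : ⟨e,⟨e,⟨s,e⟩⟩⟩, argument arrived : e; result ⟨e,⟨s,e⟩⟩.
[read [[Sam city] arrived]]: functor [[Sam city] arrived] : ⟨e,⟨s,e⟩⟩, argument read : e; result ⟨s,e⟩.

⟨s,e⟩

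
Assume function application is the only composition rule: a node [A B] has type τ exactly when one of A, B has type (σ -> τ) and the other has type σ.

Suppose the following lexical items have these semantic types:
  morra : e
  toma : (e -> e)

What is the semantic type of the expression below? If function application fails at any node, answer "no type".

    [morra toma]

e

At [morra toma], toma : (e -> e) takes morra : e, giving e.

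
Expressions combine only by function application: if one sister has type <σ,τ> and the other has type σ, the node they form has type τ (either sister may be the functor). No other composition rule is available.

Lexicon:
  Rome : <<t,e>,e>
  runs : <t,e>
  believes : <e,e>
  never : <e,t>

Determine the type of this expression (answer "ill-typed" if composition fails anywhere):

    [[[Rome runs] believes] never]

t

[Rome runs]: <<t,e>,e> applied to <t,e> yields e.
[[Rome runs] believes]: <e,e> applied to e yields e.
[[[Rome runs] believes] never]: <e,t> applied to e yields t.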